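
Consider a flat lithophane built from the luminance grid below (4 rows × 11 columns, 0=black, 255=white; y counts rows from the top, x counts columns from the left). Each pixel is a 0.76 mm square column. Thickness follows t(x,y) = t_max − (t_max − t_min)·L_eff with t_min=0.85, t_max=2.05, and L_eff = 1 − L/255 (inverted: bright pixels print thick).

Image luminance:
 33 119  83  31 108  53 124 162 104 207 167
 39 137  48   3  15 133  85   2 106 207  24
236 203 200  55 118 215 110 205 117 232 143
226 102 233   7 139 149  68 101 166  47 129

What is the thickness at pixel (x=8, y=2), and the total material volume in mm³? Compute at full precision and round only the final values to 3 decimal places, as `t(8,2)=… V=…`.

span = t_max - t_min = 2.05 - 0.85 = 1.200
L(8,2) = 117, L_eff = 1 - 117/255 = 0.541176 (inverted)
t(8,2) = 2.05 - 1.200·0.541176 = 1.401
Σt over all 4·11 pixels = 26277/425 ≈ 61.8282353
V = pitch²·Σt = 0.76²·26277/425 = 35.712

t(8,2)=1.401 V=35.712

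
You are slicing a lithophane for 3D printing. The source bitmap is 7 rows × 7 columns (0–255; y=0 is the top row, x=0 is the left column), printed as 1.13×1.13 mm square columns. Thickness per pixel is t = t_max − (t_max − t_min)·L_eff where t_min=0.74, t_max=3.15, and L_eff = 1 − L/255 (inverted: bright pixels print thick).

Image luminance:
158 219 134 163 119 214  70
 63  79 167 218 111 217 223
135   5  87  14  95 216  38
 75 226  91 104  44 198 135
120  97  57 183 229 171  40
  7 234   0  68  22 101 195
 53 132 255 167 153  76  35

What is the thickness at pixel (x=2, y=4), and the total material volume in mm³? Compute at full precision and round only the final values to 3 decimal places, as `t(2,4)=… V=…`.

t(2,4)=1.279 V=118.865

span = t_max - t_min = 3.15 - 0.74 = 2.410
L(2,4) = 57, L_eff = 1 - 57/255 = 0.776471 (inverted)
t(2,4) = 3.15 - 2.410·0.776471 = 1.279
Σt over all 7·7 pixels = 2373763/25500 ≈ 93.0887451
V = pitch²·Σt = 1.13²·2373763/25500 = 118.865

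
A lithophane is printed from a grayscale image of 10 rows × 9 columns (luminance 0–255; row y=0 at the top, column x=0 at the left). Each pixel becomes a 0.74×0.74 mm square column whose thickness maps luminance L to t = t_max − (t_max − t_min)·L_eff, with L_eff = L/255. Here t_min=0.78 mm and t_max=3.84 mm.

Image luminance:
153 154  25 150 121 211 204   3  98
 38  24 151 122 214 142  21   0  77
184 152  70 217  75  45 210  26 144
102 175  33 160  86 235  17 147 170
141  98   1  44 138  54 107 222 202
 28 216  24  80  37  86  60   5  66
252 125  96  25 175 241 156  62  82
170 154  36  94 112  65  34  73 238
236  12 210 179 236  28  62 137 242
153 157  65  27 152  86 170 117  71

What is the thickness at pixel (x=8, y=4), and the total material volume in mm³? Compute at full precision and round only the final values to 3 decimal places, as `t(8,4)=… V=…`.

span = t_max - t_min = 3.84 - 0.78 = 3.060
L(8,4) = 202, L_eff = 202/255 = 0.792157
t(8,4) = 3.84 - 3.060·0.792157 = 1.416
Σt over all 10·9 pixels = 222.06
V = pitch²·Σt = 0.74²·222.06 = 121.600

t(8,4)=1.416 V=121.600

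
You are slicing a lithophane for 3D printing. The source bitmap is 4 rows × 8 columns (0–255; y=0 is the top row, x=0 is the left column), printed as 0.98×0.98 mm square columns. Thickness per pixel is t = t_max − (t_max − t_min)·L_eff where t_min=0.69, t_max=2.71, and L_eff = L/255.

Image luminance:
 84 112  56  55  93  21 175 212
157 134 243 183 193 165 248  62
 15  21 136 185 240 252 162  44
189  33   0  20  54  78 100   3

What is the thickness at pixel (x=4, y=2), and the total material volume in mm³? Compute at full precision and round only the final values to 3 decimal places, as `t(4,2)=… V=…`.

t(4,2)=0.809 V=54.947

span = t_max - t_min = 2.71 - 0.69 = 2.020
L(4,2) = 240, L_eff = 240/255 = 0.941176
t(4,2) = 2.71 - 2.020·0.941176 = 0.809
Σt over all 4·8 pixels = 145891/2550 ≈ 57.2121569
V = pitch²·Σt = 0.98²·145891/2550 = 54.947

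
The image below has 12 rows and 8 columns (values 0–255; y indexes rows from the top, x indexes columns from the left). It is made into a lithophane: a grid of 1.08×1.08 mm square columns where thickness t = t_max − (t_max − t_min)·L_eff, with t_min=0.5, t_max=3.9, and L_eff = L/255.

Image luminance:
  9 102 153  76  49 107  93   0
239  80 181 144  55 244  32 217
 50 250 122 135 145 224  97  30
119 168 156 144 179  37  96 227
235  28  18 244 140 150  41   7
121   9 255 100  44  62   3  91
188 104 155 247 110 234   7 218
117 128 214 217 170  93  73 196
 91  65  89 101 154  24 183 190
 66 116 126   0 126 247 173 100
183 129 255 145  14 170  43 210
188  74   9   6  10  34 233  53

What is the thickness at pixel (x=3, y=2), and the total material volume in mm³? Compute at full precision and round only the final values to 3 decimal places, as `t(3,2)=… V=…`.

t(3,2)=2.100 V=256.515

span = t_max - t_min = 3.9 - 0.5 = 3.400
L(3,2) = 135, L_eff = 135/255 = 0.529412
t(3,2) = 3.9 - 3.400·0.529412 = 2.100
Σt over all 12·8 pixels = 219.92
V = pitch²·Σt = 1.08²·219.92 = 256.515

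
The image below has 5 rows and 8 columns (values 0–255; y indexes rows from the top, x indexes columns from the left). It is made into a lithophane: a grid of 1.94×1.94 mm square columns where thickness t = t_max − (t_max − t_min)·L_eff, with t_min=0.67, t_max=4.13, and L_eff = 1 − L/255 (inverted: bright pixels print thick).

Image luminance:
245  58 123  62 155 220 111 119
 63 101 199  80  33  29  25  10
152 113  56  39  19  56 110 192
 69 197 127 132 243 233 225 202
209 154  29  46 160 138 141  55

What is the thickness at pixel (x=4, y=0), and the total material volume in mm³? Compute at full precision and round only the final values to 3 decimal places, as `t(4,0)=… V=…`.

span = t_max - t_min = 4.13 - 0.67 = 3.460
L(4,0) = 155, L_eff = 1 - 155/255 = 0.392157 (inverted)
t(4,0) = 4.13 - 3.460·0.392157 = 2.773
Σt over all 5·8 pixels = 115999/1275 ≈ 90.9796078
V = pitch²·Σt = 1.94²·115999/1275 = 342.411

t(4,0)=2.773 V=342.411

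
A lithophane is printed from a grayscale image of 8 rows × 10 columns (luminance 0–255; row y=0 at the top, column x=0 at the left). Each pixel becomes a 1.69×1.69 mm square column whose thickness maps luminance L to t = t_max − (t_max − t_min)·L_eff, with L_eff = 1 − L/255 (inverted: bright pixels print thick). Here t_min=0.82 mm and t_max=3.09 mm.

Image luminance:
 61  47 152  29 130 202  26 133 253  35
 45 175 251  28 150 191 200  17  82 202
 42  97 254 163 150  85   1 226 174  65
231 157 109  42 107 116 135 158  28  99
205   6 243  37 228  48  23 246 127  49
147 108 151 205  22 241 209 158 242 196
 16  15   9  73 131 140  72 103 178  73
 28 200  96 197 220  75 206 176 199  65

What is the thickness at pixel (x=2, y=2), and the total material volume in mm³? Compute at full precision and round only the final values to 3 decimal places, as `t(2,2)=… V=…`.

span = t_max - t_min = 3.09 - 0.82 = 2.270
L(2,2) = 254, L_eff = 1 - 254/255 = 0.003922 (inverted)
t(2,2) = 3.09 - 2.270·0.003922 = 3.081
Σt over all 8·10 pixels = 1315099/8500 ≈ 154.7175294
V = pitch²·Σt = 1.69²·1315099/8500 = 441.889

t(2,2)=3.081 V=441.889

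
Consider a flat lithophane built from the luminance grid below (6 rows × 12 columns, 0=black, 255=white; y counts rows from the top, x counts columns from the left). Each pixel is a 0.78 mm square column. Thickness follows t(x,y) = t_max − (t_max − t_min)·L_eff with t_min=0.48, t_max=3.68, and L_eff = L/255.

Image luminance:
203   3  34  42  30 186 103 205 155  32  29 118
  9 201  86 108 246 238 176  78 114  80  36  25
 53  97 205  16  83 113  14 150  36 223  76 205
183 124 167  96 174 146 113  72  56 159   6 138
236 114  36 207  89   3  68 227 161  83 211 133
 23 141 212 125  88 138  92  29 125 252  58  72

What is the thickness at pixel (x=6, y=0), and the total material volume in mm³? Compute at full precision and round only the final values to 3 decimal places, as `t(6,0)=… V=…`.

span = t_max - t_min = 3.68 - 0.48 = 3.200
L(6,0) = 103, L_eff = 103/255 = 0.403922
t(6,0) = 3.68 - 3.200·0.403922 = 2.387
Σt over all 6·12 pixels = 207184/1275 ≈ 162.4972549
V = pitch²·Σt = 0.78²·207184/1275 = 98.863

t(6,0)=2.387 V=98.863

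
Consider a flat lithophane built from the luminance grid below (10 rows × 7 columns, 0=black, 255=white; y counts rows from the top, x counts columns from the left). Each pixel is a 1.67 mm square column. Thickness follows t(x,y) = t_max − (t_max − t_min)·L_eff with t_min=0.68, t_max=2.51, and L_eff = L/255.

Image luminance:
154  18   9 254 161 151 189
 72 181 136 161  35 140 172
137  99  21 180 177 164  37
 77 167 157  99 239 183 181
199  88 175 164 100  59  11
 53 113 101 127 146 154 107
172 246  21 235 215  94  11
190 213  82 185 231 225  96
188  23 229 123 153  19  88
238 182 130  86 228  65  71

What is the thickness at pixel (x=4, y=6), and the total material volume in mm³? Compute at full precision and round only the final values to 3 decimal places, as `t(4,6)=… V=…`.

t(4,6)=0.967 V=302.134

span = t_max - t_min = 2.51 - 0.68 = 1.830
L(4,6) = 215, L_eff = 215/255 = 0.843137
t(4,6) = 2.51 - 1.830·0.843137 = 0.967
Σt over all 10·7 pixels = 920843/8500 ≈ 108.3344706
V = pitch²·Σt = 1.67²·920843/8500 = 302.134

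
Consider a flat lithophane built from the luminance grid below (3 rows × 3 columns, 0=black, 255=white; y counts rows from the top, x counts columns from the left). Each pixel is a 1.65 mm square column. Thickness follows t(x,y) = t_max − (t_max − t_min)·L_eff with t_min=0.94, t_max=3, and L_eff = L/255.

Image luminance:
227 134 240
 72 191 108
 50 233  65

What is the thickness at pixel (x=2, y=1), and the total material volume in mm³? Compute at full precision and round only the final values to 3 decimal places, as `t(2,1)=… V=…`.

t(2,1)=2.128 V=44.476

span = t_max - t_min = 3 - 0.94 = 2.060
L(2,1) = 108, L_eff = 108/255 = 0.423529
t(2,1) = 3 - 2.060·0.423529 = 2.128
Σt over all 3·3 pixels = 6943/425 ≈ 16.3364706
V = pitch²·Σt = 1.65²·6943/425 = 44.476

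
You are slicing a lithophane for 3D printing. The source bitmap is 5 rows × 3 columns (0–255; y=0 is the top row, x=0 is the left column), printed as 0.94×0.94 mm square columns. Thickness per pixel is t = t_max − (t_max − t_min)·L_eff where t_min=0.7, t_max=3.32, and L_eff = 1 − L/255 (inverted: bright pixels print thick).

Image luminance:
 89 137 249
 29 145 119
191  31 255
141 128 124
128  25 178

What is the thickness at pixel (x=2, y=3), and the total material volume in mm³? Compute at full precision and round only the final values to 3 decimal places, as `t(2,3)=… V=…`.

t(2,3)=1.974 V=27.153

span = t_max - t_min = 3.32 - 0.7 = 2.620
L(2,3) = 124, L_eff = 1 - 124/255 = 0.513725 (inverted)
t(2,3) = 3.32 - 2.620·0.513725 = 1.974
Σt over all 5·3 pixels = 195907/6375 ≈ 30.7305098
V = pitch²·Σt = 0.94²·195907/6375 = 27.153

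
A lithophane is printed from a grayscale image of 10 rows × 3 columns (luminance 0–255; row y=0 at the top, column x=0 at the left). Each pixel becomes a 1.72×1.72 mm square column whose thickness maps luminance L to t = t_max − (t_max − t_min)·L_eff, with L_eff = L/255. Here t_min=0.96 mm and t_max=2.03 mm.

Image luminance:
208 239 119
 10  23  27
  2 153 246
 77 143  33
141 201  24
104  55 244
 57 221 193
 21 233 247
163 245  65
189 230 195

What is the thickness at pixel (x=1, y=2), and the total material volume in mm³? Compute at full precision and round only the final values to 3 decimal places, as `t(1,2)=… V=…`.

t(1,2)=1.388 V=129.171

span = t_max - t_min = 2.03 - 0.96 = 1.070
L(1,2) = 153, L_eff = 153/255 = 0.600000
t(1,2) = 2.03 - 1.070·0.600000 = 1.388
Σt over all 10·3 pixels = 556697/12750 ≈ 43.6625098
V = pitch²·Σt = 1.72²·556697/12750 = 129.171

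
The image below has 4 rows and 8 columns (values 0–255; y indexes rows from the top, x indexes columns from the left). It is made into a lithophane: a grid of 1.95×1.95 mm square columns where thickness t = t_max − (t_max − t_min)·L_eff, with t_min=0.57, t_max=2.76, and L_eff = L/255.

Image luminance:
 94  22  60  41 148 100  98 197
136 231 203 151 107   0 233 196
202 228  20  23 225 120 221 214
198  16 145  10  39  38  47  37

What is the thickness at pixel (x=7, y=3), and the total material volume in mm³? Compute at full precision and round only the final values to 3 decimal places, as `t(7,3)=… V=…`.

span = t_max - t_min = 2.76 - 0.57 = 2.190
L(7,3) = 37, L_eff = 37/255 = 0.145098
t(7,3) = 2.76 - 2.190·0.145098 = 2.442
Σt over all 4·8 pixels = 23666/425 ≈ 55.6847059
V = pitch²·Σt = 1.95²·23666/425 = 211.741

t(7,3)=2.442 V=211.741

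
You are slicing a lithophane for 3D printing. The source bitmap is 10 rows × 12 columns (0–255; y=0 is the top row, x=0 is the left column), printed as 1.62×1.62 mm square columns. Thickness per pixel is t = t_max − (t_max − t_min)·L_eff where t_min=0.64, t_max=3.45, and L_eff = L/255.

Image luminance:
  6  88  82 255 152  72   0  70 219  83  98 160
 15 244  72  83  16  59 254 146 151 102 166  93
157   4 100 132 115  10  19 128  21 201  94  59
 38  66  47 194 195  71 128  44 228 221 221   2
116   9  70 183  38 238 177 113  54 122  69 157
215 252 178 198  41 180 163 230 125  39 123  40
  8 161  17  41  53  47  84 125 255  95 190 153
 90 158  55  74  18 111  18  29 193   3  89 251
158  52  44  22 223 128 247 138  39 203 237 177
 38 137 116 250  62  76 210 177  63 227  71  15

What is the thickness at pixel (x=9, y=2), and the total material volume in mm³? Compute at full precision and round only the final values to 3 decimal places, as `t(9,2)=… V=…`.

t(9,2)=1.235 V=689.172

span = t_max - t_min = 3.45 - 0.64 = 2.810
L(9,2) = 201, L_eff = 201/255 = 0.788235
t(9,2) = 3.45 - 2.810·0.788235 = 1.235
Σt over all 10·12 pixels = 6696341/25500 ≈ 262.6016078
V = pitch²·Σt = 1.62²·6696341/25500 = 689.172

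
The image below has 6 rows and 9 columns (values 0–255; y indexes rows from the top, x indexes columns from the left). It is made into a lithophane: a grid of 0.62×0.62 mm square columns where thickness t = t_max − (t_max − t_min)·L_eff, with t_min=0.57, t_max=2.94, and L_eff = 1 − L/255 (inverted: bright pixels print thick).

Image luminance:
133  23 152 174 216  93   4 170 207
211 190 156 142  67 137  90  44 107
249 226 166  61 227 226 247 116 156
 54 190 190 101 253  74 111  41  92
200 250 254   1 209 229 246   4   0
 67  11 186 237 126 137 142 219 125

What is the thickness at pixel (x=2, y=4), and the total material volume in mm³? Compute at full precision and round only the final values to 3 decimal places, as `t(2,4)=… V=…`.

span = t_max - t_min = 2.94 - 0.57 = 2.370
L(2,4) = 254, L_eff = 1 - 254/255 = 0.003922 (inverted)
t(2,4) = 2.94 - 2.370·0.003922 = 2.931
Σt over all 6·9 pixels = 873011/8500 ≈ 102.7071765
V = pitch²·Σt = 0.62²·873011/8500 = 39.481

t(2,4)=2.931 V=39.481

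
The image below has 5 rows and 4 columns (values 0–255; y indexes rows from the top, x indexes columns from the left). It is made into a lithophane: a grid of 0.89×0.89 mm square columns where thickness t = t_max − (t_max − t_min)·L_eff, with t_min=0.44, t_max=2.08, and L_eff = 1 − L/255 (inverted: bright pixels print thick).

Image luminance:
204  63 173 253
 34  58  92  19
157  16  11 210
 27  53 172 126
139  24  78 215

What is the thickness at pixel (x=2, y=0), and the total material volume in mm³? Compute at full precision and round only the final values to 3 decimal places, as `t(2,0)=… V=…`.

span = t_max - t_min = 2.08 - 0.44 = 1.640
L(2,0) = 173, L_eff = 1 - 173/255 = 0.321569 (inverted)
t(2,0) = 2.08 - 1.640·0.321569 = 1.553
Σt over all 5·4 pixels = 47728/2125 ≈ 22.4602353
V = pitch²·Σt = 0.89²·47728/2125 = 17.791

t(2,0)=1.553 V=17.791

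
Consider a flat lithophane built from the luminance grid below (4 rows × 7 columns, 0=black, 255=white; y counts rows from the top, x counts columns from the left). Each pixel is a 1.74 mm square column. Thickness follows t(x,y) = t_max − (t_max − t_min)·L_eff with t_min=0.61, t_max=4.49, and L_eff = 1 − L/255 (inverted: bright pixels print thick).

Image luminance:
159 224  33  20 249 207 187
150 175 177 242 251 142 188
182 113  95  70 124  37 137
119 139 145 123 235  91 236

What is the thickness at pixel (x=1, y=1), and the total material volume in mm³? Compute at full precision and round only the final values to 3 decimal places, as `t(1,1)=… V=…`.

span = t_max - t_min = 4.49 - 0.61 = 3.880
L(1,1) = 175, L_eff = 1 - 175/255 = 0.313725 (inverted)
t(1,1) = 4.49 - 3.880·0.313725 = 3.273
Σt over all 4·7 pixels = 6131/75 ≈ 81.7466667
V = pitch²·Σt = 1.74²·6131/75 = 247.496

t(1,1)=3.273 V=247.496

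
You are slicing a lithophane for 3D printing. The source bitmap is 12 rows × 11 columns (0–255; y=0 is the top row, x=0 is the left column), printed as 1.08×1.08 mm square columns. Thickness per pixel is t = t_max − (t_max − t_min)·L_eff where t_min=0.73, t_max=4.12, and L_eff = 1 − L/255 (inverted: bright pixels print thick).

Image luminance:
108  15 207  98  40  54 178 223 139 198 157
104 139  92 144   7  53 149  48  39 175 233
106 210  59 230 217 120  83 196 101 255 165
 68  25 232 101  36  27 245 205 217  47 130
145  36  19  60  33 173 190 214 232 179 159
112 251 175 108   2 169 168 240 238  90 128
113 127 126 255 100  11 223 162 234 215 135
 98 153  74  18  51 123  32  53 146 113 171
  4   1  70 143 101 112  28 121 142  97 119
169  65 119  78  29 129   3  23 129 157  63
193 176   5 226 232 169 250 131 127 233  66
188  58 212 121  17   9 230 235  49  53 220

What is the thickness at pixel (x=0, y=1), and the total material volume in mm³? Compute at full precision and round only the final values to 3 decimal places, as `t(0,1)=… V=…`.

t(0,1)=2.113 V=370.279

span = t_max - t_min = 4.12 - 0.73 = 3.390
L(0,1) = 104, L_eff = 1 - 104/255 = 0.592157 (inverted)
t(0,1) = 4.12 - 3.390·0.592157 = 2.113
Σt over all 12·11 pixels = 2698363/8500 ≈ 317.4544706
V = pitch²·Σt = 1.08²·2698363/8500 = 370.279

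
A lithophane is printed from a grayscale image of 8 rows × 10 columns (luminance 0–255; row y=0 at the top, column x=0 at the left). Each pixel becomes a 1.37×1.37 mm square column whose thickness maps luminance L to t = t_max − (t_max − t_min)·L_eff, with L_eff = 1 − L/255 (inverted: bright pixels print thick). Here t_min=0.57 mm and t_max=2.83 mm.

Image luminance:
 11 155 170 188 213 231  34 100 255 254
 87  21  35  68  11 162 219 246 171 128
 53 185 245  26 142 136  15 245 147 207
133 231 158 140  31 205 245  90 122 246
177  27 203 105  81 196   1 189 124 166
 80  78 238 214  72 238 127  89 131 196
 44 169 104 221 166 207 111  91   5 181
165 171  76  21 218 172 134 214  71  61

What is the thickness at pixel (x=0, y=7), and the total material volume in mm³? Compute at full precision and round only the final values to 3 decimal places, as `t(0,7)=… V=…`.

t(0,7)=2.032 V=270.146

span = t_max - t_min = 2.83 - 0.57 = 2.260
L(0,7) = 165, L_eff = 1 - 165/255 = 0.352941 (inverted)
t(0,7) = 2.83 - 2.260·0.352941 = 2.032
Σt over all 8·10 pixels = 367027/2550 ≈ 143.9321569
V = pitch²·Σt = 1.37²·367027/2550 = 270.146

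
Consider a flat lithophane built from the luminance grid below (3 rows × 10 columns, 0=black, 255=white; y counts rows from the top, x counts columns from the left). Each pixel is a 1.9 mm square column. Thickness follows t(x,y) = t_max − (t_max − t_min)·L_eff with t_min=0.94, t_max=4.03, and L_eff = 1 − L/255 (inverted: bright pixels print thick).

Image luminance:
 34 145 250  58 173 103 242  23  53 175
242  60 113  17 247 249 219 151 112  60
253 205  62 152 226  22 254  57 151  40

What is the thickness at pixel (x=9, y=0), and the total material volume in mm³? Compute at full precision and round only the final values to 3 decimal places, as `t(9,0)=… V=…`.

span = t_max - t_min = 4.03 - 0.94 = 3.090
L(9,0) = 175, L_eff = 1 - 175/255 = 0.313725 (inverted)
t(9,0) = 4.03 - 3.090·0.313725 = 3.061
Σt over all 3·10 pixels = 78.464
V = pitch²·Σt = 1.9²·78.464 = 283.255

t(9,0)=3.061 V=283.255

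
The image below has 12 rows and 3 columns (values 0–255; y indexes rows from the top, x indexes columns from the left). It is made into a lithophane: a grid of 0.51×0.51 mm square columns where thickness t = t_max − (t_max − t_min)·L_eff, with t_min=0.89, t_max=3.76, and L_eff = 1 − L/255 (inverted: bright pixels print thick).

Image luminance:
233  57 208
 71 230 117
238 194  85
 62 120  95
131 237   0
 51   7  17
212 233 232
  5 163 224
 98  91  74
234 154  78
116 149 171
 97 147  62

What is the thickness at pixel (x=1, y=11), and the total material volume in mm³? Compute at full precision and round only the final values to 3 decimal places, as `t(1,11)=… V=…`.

t(1,11)=2.544 V=22.072

span = t_max - t_min = 3.76 - 0.89 = 2.870
L(1,11) = 147, L_eff = 1 - 147/255 = 0.423529 (inverted)
t(1,11) = 3.76 - 2.870·0.423529 = 2.544
Σt over all 12·3 pixels = 2163911/25500 ≈ 84.8592549
V = pitch²·Σt = 0.51²·2163911/25500 = 22.072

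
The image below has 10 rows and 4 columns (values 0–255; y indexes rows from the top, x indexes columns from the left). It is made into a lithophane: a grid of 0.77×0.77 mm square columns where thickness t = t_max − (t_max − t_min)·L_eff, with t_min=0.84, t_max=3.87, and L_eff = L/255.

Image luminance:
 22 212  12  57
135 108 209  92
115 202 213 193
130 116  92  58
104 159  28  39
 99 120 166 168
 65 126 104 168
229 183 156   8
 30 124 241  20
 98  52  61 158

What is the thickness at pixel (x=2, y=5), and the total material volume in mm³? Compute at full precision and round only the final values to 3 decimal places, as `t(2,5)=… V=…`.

span = t_max - t_min = 3.87 - 0.84 = 3.030
L(2,5) = 166, L_eff = 166/255 = 0.650980
t(2,5) = 3.87 - 3.030·0.650980 = 1.898
Σt over all 10·4 pixels = 210982/2125 ≈ 99.2856471
V = pitch²·Σt = 0.77²·210982/2125 = 58.866

t(2,5)=1.898 V=58.866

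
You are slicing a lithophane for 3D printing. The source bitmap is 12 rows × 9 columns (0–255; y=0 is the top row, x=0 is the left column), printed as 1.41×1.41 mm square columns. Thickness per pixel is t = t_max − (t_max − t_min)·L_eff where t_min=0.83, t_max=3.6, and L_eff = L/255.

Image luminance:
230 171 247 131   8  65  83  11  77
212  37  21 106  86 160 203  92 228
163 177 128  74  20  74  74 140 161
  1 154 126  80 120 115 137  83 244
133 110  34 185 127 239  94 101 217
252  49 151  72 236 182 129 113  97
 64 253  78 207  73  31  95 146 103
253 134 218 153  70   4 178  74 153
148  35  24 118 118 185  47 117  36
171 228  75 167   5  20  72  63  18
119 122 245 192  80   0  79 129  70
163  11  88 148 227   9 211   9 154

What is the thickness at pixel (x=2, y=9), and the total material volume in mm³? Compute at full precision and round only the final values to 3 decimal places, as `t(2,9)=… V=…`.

t(2,9)=2.785 V=497.621

span = t_max - t_min = 3.6 - 0.83 = 2.770
L(2,9) = 75, L_eff = 75/255 = 0.294118
t(2,9) = 3.6 - 2.770·0.294118 = 2.785
Σt over all 12·9 pixels = 250.3
V = pitch²·Σt = 1.41²·250.3 = 497.621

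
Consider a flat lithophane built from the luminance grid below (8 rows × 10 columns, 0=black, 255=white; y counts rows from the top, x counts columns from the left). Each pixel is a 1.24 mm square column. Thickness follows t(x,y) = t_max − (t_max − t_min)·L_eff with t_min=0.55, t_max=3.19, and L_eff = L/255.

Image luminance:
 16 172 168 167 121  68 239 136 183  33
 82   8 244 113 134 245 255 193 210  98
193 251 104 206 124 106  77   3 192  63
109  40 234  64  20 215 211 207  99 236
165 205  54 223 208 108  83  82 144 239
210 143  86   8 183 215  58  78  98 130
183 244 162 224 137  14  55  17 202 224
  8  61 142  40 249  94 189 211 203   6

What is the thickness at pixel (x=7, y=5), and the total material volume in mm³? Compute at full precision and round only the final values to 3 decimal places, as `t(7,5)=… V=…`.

t(7,5)=2.382 V=216.908

span = t_max - t_min = 3.19 - 0.55 = 2.640
L(7,5) = 78, L_eff = 78/255 = 0.305882
t(7,5) = 3.19 - 2.640·0.305882 = 2.382
Σt over all 8·10 pixels = 299772/2125 ≈ 141.0691765
V = pitch²·Σt = 1.24²·299772/2125 = 216.908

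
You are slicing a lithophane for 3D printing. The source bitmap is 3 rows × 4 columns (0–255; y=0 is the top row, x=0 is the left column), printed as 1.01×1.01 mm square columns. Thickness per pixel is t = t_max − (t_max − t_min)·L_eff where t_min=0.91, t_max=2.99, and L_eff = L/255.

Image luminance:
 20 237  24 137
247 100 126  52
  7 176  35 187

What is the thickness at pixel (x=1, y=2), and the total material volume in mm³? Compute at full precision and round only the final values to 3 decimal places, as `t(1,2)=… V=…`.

t(1,2)=1.554 V=25.385

span = t_max - t_min = 2.99 - 0.91 = 2.080
L(1,2) = 176, L_eff = 176/255 = 0.690196
t(1,2) = 2.99 - 2.080·0.690196 = 1.554
Σt over all 3·4 pixels = 158639/6375 ≈ 24.8845490
V = pitch²·Σt = 1.01²·158639/6375 = 25.385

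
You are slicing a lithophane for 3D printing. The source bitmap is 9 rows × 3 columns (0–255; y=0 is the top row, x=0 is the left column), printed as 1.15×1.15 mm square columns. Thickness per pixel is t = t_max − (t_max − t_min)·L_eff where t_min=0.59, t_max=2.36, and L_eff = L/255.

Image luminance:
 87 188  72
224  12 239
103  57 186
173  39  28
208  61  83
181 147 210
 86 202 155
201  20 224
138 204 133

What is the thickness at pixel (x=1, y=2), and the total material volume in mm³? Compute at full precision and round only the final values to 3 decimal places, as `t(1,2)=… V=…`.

t(1,2)=1.964 V=50.663

span = t_max - t_min = 2.36 - 0.59 = 1.770
L(1,2) = 57, L_eff = 57/255 = 0.223529
t(1,2) = 2.36 - 1.770·0.223529 = 1.964
Σt over all 9·3 pixels = 325621/8500 ≈ 38.3083529
V = pitch²·Σt = 1.15²·325621/8500 = 50.663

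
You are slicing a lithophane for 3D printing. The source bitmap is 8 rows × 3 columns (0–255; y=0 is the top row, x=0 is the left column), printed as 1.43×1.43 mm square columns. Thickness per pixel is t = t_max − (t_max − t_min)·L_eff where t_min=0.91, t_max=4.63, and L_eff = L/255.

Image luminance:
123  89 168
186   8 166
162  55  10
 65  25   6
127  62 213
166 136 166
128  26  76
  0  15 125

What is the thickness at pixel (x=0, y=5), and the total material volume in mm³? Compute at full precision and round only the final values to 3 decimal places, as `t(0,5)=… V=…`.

t(0,5)=2.208 V=158.527

span = t_max - t_min = 4.63 - 0.91 = 3.720
L(0,5) = 166, L_eff = 166/255 = 0.650980
t(0,5) = 4.63 - 3.720·0.650980 = 2.208
Σt over all 8·3 pixels = 164737/2125 ≈ 77.5232941
V = pitch²·Σt = 1.43²·164737/2125 = 158.527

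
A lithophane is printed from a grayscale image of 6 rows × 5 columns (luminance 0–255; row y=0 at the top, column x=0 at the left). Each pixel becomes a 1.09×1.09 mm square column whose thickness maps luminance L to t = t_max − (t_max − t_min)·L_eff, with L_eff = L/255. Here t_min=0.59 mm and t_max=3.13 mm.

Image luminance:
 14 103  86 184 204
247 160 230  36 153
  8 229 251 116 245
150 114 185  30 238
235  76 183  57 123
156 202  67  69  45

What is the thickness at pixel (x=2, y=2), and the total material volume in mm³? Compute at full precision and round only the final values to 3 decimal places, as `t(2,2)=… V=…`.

t(2,2)=0.630 V=61.905

span = t_max - t_min = 3.13 - 0.59 = 2.540
L(2,2) = 251, L_eff = 251/255 = 0.984314
t(2,2) = 3.13 - 2.540·0.984314 = 0.630
Σt over all 6·5 pixels = 664333/12750 ≈ 52.1045490
V = pitch²·Σt = 1.09²·664333/12750 = 61.905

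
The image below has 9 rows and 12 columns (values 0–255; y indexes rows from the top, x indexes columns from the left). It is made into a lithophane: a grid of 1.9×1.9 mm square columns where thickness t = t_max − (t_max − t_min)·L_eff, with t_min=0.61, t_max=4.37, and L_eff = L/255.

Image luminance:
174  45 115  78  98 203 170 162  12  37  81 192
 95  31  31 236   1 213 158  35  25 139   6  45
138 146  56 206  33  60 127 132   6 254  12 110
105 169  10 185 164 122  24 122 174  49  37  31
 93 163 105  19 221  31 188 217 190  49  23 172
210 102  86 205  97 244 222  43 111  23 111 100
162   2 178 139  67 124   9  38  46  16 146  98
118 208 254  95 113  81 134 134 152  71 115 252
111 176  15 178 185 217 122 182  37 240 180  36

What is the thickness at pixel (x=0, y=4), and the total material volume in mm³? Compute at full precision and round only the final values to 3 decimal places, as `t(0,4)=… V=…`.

t(0,4)=2.999 V=1048.517

span = t_max - t_min = 4.37 - 0.61 = 3.760
L(0,4) = 93, L_eff = 93/255 = 0.364706
t(0,4) = 4.37 - 3.760·0.364706 = 2.999
Σt over all 9·12 pixels = 370321/1275 ≈ 290.4478431
V = pitch²·Σt = 1.9²·370321/1275 = 1048.517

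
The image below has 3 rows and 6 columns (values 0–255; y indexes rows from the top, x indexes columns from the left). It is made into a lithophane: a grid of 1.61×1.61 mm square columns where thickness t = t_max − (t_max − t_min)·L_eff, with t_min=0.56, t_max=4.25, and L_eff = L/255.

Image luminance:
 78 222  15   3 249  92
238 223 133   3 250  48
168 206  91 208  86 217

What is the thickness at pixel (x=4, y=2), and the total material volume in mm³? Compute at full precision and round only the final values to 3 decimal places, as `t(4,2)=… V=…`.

t(4,2)=3.006 V=103.397

span = t_max - t_min = 4.25 - 0.56 = 3.690
L(4,2) = 86, L_eff = 86/255 = 0.337255
t(4,2) = 4.25 - 3.690·0.337255 = 3.006
Σt over all 3·6 pixels = 16953/425 ≈ 39.8894118
V = pitch²·Σt = 1.61²·16953/425 = 103.397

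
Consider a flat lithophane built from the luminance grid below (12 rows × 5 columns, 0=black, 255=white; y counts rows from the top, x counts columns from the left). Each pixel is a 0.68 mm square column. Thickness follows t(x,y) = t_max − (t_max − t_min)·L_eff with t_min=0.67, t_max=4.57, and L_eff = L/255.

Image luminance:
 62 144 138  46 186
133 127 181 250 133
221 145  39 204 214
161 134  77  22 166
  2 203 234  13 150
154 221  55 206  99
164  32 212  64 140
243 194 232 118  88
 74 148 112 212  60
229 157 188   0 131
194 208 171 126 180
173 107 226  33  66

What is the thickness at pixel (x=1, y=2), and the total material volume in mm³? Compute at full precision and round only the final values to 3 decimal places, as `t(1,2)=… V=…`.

span = t_max - t_min = 4.57 - 0.67 = 3.900
L(1,2) = 145, L_eff = 145/255 = 0.568627
t(1,2) = 4.57 - 3.900·0.568627 = 2.352
Σt over all 12·5 pixels = 61922/425 ≈ 145.6988235
V = pitch²·Σt = 0.68²·61922/425 = 67.371

t(1,2)=2.352 V=67.371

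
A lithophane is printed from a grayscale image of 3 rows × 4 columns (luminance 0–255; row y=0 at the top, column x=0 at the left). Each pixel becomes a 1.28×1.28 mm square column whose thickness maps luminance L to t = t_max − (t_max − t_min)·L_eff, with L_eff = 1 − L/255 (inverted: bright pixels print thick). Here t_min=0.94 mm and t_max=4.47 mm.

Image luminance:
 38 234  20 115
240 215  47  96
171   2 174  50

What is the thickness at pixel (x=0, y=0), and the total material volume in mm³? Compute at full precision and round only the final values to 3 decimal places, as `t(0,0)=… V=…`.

span = t_max - t_min = 4.47 - 0.94 = 3.530
L(0,0) = 38, L_eff = 1 - 38/255 = 0.850980 (inverted)
t(0,0) = 4.47 - 3.530·0.850980 = 1.466
Σt over all 3·4 pixels = 391273/12750 ≈ 30.6880784
V = pitch²·Σt = 1.28²·391273/12750 = 50.279

t(0,0)=1.466 V=50.279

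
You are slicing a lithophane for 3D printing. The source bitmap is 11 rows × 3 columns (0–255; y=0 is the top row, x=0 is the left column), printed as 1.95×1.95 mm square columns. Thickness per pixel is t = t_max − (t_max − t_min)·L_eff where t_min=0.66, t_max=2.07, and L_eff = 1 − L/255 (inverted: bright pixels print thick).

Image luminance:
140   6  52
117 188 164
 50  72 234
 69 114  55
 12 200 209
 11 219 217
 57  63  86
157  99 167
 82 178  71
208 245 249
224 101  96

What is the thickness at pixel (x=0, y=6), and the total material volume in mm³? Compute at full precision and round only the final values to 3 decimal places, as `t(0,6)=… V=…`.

span = t_max - t_min = 2.07 - 0.66 = 1.410
L(0,6) = 57, L_eff = 1 - 57/255 = 0.776471 (inverted)
t(0,6) = 2.07 - 1.410·0.776471 = 0.975
Σt over all 11·3 pixels = 191547/4250 ≈ 45.0698824
V = pitch²·Σt = 1.95²·191547/4250 = 171.378

t(0,6)=0.975 V=171.378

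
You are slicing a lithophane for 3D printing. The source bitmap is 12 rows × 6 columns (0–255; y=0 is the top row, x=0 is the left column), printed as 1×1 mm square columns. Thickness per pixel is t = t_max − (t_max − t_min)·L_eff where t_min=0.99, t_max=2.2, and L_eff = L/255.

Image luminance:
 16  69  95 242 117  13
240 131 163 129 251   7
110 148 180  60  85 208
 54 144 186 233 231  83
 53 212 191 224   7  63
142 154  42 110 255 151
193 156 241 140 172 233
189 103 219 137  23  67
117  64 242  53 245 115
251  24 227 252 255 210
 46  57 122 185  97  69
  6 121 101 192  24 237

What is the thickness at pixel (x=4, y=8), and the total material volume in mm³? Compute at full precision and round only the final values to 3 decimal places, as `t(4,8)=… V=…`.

t(4,8)=1.037 V=111.025

span = t_max - t_min = 2.2 - 0.99 = 1.210
L(4,8) = 245, L_eff = 245/255 = 0.960784
t(4,8) = 2.2 - 1.210·0.960784 = 1.037
Σt over all 12·6 pixels = 235928/2125 ≈ 111.0249412
V = pitch²·Σt = 1²·235928/2125 = 111.025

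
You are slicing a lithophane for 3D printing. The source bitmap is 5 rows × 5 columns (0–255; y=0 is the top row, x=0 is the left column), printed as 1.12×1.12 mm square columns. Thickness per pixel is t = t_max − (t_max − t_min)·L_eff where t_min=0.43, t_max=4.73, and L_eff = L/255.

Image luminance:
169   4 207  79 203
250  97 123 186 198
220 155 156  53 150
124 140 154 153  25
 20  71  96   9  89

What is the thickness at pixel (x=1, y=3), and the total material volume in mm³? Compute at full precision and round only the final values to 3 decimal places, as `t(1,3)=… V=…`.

t(1,3)=2.369 V=82.104

span = t_max - t_min = 4.73 - 0.43 = 4.300
L(1,3) = 140, L_eff = 140/255 = 0.549020
t(1,3) = 4.73 - 4.300·0.549020 = 2.369
Σt over all 5·5 pixels = 333809/5100 ≈ 65.4527451
V = pitch²·Σt = 1.12²·333809/5100 = 82.104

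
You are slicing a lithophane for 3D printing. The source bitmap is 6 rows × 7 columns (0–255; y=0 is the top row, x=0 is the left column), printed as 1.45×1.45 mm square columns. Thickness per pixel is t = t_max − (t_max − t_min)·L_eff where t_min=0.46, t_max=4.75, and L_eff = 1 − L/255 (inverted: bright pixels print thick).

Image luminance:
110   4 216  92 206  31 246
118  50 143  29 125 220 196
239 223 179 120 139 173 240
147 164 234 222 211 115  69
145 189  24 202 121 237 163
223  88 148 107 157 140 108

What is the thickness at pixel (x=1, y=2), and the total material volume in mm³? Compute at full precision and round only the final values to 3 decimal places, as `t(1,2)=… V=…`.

span = t_max - t_min = 4.75 - 0.46 = 4.290
L(1,2) = 223, L_eff = 1 - 223/255 = 0.125490 (inverted)
t(1,2) = 4.75 - 4.290·0.125490 = 4.212
Σt over all 6·7 pixels = 1066979/8500 ≈ 125.5269412
V = pitch²·Σt = 1.45²·1066979/8500 = 263.920

t(1,2)=4.212 V=263.920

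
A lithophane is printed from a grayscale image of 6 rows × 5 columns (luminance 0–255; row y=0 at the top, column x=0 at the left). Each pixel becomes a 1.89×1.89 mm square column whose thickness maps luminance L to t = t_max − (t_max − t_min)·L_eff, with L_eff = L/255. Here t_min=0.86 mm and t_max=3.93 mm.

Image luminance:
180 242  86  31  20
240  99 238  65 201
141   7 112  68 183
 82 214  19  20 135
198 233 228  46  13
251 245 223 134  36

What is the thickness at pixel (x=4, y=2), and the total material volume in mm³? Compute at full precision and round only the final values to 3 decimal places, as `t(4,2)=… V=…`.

span = t_max - t_min = 3.93 - 0.86 = 3.070
L(4,2) = 183, L_eff = 183/255 = 0.717647
t(4,2) = 3.93 - 3.070·0.717647 = 1.727
Σt over all 6·5 pixels = 29692/425 ≈ 69.8635294
V = pitch²·Σt = 1.89²·29692/425 = 249.560

t(4,2)=1.727 V=249.560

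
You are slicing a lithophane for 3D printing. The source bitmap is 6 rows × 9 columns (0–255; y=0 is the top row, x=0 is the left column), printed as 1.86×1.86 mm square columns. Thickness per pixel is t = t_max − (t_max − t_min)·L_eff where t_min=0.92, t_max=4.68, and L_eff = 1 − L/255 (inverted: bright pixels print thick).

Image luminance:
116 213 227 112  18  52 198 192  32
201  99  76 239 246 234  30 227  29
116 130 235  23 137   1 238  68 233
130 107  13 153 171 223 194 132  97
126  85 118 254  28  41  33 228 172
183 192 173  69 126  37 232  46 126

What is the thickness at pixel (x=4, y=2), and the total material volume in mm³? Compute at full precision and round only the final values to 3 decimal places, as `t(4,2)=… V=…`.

t(4,2)=2.940 V=539.721

span = t_max - t_min = 4.68 - 0.92 = 3.760
L(4,2) = 137, L_eff = 1 - 137/255 = 0.462745 (inverted)
t(4,2) = 4.68 - 3.760·0.462745 = 2.940
Σt over all 6·9 pixels = 994544/6375 ≈ 156.0069020
V = pitch²·Σt = 1.86²·994544/6375 = 539.721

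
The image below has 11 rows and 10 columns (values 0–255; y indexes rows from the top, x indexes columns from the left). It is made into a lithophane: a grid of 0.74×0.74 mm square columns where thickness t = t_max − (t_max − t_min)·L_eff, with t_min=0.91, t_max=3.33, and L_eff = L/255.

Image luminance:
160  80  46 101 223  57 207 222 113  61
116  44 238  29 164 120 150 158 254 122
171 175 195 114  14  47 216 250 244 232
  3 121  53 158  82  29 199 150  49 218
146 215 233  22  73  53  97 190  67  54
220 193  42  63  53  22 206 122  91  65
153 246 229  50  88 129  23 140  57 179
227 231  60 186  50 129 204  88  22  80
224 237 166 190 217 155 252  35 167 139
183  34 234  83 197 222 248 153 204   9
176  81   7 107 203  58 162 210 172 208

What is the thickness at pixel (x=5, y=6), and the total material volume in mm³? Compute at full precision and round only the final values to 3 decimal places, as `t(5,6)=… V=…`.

span = t_max - t_min = 3.33 - 0.91 = 2.420
L(5,6) = 129, L_eff = 129/255 = 0.505882
t(5,6) = 3.33 - 2.420·0.505882 = 2.106
Σt over all 11·10 pixels = 955163/4250 ≈ 224.7442353
V = pitch²·Σt = 0.74²·955163/4250 = 123.070

t(5,6)=2.106 V=123.070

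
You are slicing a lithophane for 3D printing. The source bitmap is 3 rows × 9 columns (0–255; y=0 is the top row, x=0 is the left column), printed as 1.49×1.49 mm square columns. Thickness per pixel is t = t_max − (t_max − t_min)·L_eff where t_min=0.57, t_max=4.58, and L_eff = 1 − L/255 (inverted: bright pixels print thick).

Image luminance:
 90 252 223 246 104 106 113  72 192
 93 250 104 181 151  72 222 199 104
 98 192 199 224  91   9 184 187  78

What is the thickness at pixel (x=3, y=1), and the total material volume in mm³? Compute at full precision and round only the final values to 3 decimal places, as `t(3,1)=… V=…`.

span = t_max - t_min = 4.58 - 0.57 = 4.010
L(3,1) = 181, L_eff = 1 - 181/255 = 0.290196 (inverted)
t(3,1) = 4.58 - 4.010·0.290196 = 3.416
Σt over all 3·9 pixels = 2010881/25500 ≈ 78.8580784
V = pitch²·Σt = 1.49²·2010881/25500 = 175.073

t(3,1)=3.416 V=175.073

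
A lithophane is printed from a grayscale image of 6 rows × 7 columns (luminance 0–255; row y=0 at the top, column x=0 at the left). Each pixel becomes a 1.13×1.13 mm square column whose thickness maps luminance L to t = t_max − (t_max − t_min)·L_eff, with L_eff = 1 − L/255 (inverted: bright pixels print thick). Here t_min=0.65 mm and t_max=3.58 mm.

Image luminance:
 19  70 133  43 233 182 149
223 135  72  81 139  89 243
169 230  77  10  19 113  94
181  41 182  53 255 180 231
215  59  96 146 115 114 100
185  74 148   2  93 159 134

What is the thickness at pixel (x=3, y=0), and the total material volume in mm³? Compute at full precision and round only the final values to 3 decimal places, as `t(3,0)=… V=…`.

t(3,0)=1.144 V=112.415

span = t_max - t_min = 3.58 - 0.65 = 2.930
L(3,0) = 43, L_eff = 1 - 43/255 = 0.831373 (inverted)
t(3,0) = 3.58 - 2.930·0.831373 = 1.144
Σt over all 6·7 pixels = 187079/2125 ≈ 88.0371765
V = pitch²·Σt = 1.13²·187079/2125 = 112.415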